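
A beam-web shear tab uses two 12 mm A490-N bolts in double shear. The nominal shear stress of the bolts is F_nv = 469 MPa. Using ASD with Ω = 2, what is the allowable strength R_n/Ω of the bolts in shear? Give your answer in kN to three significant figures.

106 kN

A_b = π × 12² / 4 = 113.1 mm².
R_n = F_nv · A_b · n · n_s = 469 × 113.1 × 2 × 2 / 1000 = 212.2 kN.
Allowable strength R_n/Ω = 212.2 / 2 = 106 kN.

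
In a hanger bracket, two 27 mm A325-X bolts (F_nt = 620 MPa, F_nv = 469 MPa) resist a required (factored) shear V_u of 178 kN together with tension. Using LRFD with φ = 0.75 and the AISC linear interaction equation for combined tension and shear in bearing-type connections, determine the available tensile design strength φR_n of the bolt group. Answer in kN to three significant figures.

457 kN

A_b = π·27²/4 = 572.6 mm²; f_rv = 178 × 1000 / (2 × 572.6) = 155.4 MPa.
F'_nt = 1.3 F_nt − (F_nt / φF_nv) f_rv = 1.3·620 − (620/(0.75·469))·155.4 = 532 MPa, capped at F_nt → F'_nt = 532 MPa.
R_n = F'_nt · A_b · n = 532 × 572.6 × 2 / 1000 = 609.2 kN.
Design strength φR_n = 0.75 × 609.2 = 457 kN.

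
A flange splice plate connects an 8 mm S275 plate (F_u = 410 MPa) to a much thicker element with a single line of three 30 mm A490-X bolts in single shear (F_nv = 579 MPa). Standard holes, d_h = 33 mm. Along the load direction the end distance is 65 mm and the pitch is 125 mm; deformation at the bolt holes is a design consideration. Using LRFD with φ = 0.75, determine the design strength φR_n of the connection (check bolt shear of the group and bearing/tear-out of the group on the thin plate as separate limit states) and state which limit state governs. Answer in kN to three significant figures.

497 kN (bearing governs)

Bolt shear: A_b = π·30²/4 = 706.9 mm²; R_n = 579 × 706.9 × 3 × 1 / 1000 = 1228 kN → 0.75 × 1228 = 921 kN.
Bearing (1.2 l_c t F_u ≤ 2.4 d t F_u): upper limit = 2.4·30·8·410 / 1000 = 236.2 kN.
  Edge l_c = 65 − 33/2 = 48.5 → r_n = 190.9 kN; interior l_c = 125 − 33 = 92 → r_n = 236.2 kN.
  R_n,bearing = 1·190.9 + 2·236.2 = 663.2 kN → 0.75 × 663.2 = 497 kN.
Bearing governs: 497 kN.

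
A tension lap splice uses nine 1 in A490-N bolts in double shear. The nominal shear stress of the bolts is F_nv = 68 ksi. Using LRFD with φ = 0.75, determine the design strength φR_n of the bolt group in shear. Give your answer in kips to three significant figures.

721 kips

A_b = π × 1² / 4 = 0.7854 in².
R_n = F_nv · A_b · n · n_s = 68 × 0.7854 × 9 × 2 = 961.3 kips.
Design strength φR_n = 0.75 × 961.3 = 721 kips.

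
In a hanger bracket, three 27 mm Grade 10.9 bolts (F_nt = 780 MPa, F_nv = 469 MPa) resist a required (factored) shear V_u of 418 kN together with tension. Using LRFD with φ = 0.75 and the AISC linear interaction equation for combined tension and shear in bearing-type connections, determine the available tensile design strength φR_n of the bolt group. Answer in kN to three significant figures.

611 kN

A_b = π·27²/4 = 572.6 mm²; f_rv = 418 × 1000 / (3 × 572.6) = 243.4 MPa.
F'_nt = 1.3 F_nt − (F_nt / φF_nv) f_rv = 1.3·780 − (780/(0.75·469))·243.4 = 474.4 MPa, capped at F_nt → F'_nt = 474.4 MPa.
R_n = F'_nt · A_b · n = 474.4 × 572.6 × 3 / 1000 = 814.8 kN.
Design strength φR_n = 0.75 × 814.8 = 611 kN.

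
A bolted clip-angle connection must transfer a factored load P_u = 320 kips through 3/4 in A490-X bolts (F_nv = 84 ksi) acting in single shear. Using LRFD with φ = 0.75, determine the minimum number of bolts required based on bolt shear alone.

12 bolts

A_b = π·0.75²/4 = 0.4418 in².
Per-bolt design strength φR_n = 0.75 × 84 × 0.4418 × 1 = 27.83 kips.
n ≥ 320 / 27.83 = 11.5 → use 12 bolts.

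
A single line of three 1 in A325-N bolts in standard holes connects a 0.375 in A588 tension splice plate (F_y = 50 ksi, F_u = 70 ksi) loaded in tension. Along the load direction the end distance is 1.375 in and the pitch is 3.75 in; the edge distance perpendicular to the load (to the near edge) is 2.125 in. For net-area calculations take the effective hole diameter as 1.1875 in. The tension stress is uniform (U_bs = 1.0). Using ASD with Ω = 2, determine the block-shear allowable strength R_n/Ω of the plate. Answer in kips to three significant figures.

Shear plane L_v = 1.375 + 2·3.75 = 8.875 in; A_gv = 8.875 × 0.375 = 3.328 in².
A_nv = (8.875 − 2.5·1.1875) × 0.375 = 2.215 in².
A_nt = (2.125 − 0.5·1.1875) × 0.375 = 0.5742 in².
0.6 F_u A_nv = 93.02 kips; 0.6 F_y A_gv = 99.84 kips → shear rupture governs the shear term.
R_n = 93.02 + 1.0 × 70 × 0.5742 = 133.2 kips.
Allowable strength R_n/Ω = 133.2 / 2 = 66.6 kips.

66.6 kips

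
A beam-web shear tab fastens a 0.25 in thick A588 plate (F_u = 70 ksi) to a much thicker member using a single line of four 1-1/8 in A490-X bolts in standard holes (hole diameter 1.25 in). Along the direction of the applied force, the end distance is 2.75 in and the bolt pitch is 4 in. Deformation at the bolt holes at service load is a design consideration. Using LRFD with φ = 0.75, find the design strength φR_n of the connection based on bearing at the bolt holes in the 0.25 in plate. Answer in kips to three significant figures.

Per bolt r_n = 1.2 l_c t F_u ≤ 2.4 d t F_u; upper limit = 2.4 × 1.125 × 0.25 × 70 = 47.25 kips.
Edge bolt: l_c = 2.75 − 1.25/2 = 2.125 in → 1.2 × 2.125 × 0.25 × 70 = 44.62 → r_n = 44.62 kips.
Interior bolts: l_c = 4 − 1.25 = 2.75 in → 1.2 × 2.75 × 0.25 × 70 = 57.75 → r_n = 47.25 kips.
R_n = 1 × 44.62 + 3 × 47.25 = 186.4 kips.
Design strength φR_n = 0.75 × 186.4 = 140 kips.

140 kips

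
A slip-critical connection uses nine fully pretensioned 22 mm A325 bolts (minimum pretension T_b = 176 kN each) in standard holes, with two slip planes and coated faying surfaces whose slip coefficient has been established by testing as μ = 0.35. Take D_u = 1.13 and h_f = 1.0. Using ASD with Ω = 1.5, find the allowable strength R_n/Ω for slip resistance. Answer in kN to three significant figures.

835 kN

R_n = μ · D_u · h_f · T_b · n_s · n_b = 0.35 × 1.13 × 1.0 × 176 × 2 × 9 = 1253 kN.
Allowable strength R_n/Ω = 1253 / 1.5 = 835 kN.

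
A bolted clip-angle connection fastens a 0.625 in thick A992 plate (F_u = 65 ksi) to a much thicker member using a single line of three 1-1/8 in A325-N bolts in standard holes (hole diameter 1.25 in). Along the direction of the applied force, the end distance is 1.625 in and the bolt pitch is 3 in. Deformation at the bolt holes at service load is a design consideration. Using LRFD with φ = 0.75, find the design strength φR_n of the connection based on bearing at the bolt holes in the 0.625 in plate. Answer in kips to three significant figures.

Per bolt r_n = 1.2 l_c t F_u ≤ 2.4 d t F_u; upper limit = 2.4 × 1.125 × 0.625 × 65 = 109.7 kips.
Edge bolt: l_c = 1.625 − 1.25/2 = 1 in → 1.2 × 1 × 0.625 × 65 = 48.75 → r_n = 48.75 kips.
Interior bolts: l_c = 3 − 1.25 = 1.75 in → 1.2 × 1.75 × 0.625 × 65 = 85.31 → r_n = 85.31 kips.
R_n = 1 × 48.75 + 2 × 85.31 = 219.4 kips.
Design strength φR_n = 0.75 × 219.4 = 165 kips.

165 kips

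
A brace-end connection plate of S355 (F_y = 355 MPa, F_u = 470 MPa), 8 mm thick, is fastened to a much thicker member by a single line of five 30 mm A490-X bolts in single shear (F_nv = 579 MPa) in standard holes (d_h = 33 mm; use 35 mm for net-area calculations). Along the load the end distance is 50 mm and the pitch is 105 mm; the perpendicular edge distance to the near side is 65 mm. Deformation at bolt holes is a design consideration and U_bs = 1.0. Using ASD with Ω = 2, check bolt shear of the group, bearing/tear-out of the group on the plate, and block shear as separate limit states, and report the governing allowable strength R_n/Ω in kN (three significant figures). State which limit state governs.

Bolt shear: A_b = π·30²/4 = 706.9 mm²; R_n = 579 × 706.9 × 5 × 1 / 1000 = 2046 kN → 2046 / 2 = 1020 kN.
Bearing: edge l_c = 33.5, r_n = 151.2 kN; interior l_c = 72, r_n = 270.7 kN; R_n = 151.2 + 4·270.7 = 1234 kN → 617 kN.
Block shear: A_gv = 3760, A_nv = 2500, A_nt = 380 mm²; R_n = min(0.6F_uA_nv, 0.6F_yA_gv) + U_bs·F_u·A_nt = 883.6 kN → 442 kN.
Block shear governs: 442 kN.

442 kN (block shear governs)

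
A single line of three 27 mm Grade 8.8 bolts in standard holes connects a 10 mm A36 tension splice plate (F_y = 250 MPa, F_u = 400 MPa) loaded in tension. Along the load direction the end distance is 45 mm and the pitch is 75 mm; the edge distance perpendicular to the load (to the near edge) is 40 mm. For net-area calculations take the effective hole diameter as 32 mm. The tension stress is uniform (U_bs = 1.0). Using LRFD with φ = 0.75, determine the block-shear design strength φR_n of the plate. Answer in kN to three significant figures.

Shear plane L_v = 45 + 2·75 = 195 mm; A_gv = 195 × 10 = 1950 mm².
A_nv = (195 − 2.5·32) × 10 = 1150 mm².
A_nt = (40 − 0.5·32) × 10 = 240 mm².
0.6 F_u A_nv = 276 kN; 0.6 F_y A_gv = 292.5 kN → shear rupture governs the shear term.
R_n = 276 + 1.0 × 400 × 240 / 1000 = 372 kN.
Design strength φR_n = 0.75 × 372 = 279 kN.

279 kN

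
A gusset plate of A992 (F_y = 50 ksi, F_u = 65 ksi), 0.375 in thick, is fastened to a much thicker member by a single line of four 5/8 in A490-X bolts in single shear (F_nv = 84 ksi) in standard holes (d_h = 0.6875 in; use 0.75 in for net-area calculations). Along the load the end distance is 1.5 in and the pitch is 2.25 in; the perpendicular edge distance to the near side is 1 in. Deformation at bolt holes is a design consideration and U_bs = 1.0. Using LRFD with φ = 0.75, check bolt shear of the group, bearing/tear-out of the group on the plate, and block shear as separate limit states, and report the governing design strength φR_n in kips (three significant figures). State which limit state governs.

Bolt shear: A_b = π·0.625²/4 = 0.3068 in²; R_n = 84 × 0.3068 × 4 × 1 = 103.1 kips → 0.75 × 103.1 = 77.3 kips.
Bearing: edge l_c = 1.156, r_n = 33.82 kips; interior l_c = 1.562, r_n = 36.56 kips; R_n = 33.82 + 3·36.56 = 143.5 kips → 108 kips.
Block shear: A_gv = 3.094, A_nv = 2.109, A_nt = 0.2344 in²; R_n = min(0.6F_uA_nv, 0.6F_yA_gv) + U_bs·F_u·A_nt = 97.5 kips → 73.1 kips.
Block shear governs: 73.1 kips.

73.1 kips (block shear governs)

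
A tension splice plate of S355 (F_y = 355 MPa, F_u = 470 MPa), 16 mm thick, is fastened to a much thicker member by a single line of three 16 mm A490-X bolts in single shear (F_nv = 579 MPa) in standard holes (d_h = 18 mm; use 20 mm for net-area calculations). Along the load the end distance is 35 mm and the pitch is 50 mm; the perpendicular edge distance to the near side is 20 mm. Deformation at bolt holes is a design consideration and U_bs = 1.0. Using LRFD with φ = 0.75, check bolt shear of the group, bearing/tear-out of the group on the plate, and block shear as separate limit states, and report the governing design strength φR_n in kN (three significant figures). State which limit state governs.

Bolt shear: A_b = π·16²/4 = 201.1 mm²; R_n = 579 × 201.1 × 3 × 1 / 1000 = 349.2 kN → 0.75 × 349.2 = 262 kN.
Bearing: edge l_c = 26, r_n = 234.6 kN; interior l_c = 32, r_n = 288.8 kN; R_n = 234.6 + 2·288.8 = 812.2 kN → 609 kN.
Block shear: A_gv = 2160, A_nv = 1360, A_nt = 160 mm²; R_n = min(0.6F_uA_nv, 0.6F_yA_gv) + U_bs·F_u·A_nt = 458.7 kN → 344 kN.
Bolt shear governs: 262 kN.

262 kN (bolt shear governs)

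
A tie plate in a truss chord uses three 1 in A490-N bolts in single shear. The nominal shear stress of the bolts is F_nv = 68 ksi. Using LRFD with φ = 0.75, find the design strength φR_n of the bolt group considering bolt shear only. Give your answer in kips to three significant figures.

A_b = π × 1² / 4 = 0.7854 in².
R_n = F_nv · A_b · n · n_s = 68 × 0.7854 × 3 × 1 = 160.2 kips.
Design strength φR_n = 0.75 × 160.2 = 120 kips.

120 kips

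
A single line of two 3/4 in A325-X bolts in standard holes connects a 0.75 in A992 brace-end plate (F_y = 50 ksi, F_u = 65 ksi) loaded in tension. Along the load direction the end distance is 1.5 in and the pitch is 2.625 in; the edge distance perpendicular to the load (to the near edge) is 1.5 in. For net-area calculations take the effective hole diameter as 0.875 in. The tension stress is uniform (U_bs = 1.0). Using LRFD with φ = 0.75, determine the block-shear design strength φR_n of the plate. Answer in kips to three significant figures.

101 kips

Shear plane L_v = 1.5 + 1·2.625 = 4.125 in; A_gv = 4.125 × 0.75 = 3.094 in².
A_nv = (4.125 − 1.5·0.875) × 0.75 = 2.109 in².
A_nt = (1.5 − 0.5·0.875) × 0.75 = 0.7969 in².
0.6 F_u A_nv = 82.27 kips; 0.6 F_y A_gv = 92.81 kips → shear rupture governs the shear term.
R_n = 82.27 + 1.0 × 65 × 0.7969 = 134.1 kips.
Design strength φR_n = 0.75 × 134.1 = 101 kips.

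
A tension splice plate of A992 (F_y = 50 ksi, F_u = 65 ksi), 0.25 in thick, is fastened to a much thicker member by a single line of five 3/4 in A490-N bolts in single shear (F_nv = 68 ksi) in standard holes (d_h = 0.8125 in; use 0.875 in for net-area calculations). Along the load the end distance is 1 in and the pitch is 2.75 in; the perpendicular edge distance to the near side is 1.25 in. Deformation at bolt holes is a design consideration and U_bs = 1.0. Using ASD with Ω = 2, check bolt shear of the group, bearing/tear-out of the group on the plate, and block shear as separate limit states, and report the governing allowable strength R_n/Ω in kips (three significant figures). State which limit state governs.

45.9 kips (block shear governs)

Bolt shear: A_b = π·0.75²/4 = 0.4418 in²; R_n = 68 × 0.4418 × 5 × 1 = 150.2 kips → 150.2 / 2 = 75.1 kips.
Bearing: edge l_c = 0.5938, r_n = 11.58 kips; interior l_c = 1.938, r_n = 29.25 kips; R_n = 11.58 + 4·29.25 = 128.6 kips → 64.3 kips.
Block shear: A_gv = 3, A_nv = 2.016, A_nt = 0.2031 in²; R_n = min(0.6F_uA_nv, 0.6F_yA_gv) + U_bs·F_u·A_nt = 91.81 kips → 45.9 kips.
Block shear governs: 45.9 kips.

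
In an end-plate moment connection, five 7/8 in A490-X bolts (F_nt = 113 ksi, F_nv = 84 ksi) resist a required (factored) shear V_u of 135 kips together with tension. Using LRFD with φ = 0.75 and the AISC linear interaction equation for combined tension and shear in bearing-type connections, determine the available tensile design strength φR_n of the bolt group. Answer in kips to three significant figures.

A_b = π·0.875²/4 = 0.6013 in²; f_rv = 135 / (5 × 0.6013) = 44.9 ksi.
F'_nt = 1.3 F_nt − (F_nt / φF_nv) f_rv = 1.3·113 − (113/(0.75·84))·44.9 = 66.36 ksi, capped at F_nt → F'_nt = 66.36 ksi.
R_n = F'_nt · A_b · n = 66.36 × 0.6013 × 5 = 199.5 kips.
Design strength φR_n = 0.75 × 199.5 = 150 kips.

150 kips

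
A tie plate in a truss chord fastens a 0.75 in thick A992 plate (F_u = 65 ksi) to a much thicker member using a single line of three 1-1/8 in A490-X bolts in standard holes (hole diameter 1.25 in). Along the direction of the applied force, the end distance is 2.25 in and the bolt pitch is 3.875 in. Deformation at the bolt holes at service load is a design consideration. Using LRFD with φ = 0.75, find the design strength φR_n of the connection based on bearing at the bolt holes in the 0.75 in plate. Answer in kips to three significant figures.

269 kips

Per bolt r_n = 1.2 l_c t F_u ≤ 2.4 d t F_u; upper limit = 2.4 × 1.125 × 0.75 × 65 = 131.6 kips.
Edge bolt: l_c = 2.25 − 1.25/2 = 1.625 in → 1.2 × 1.625 × 0.75 × 65 = 95.06 → r_n = 95.06 kips.
Interior bolts: l_c = 3.875 − 1.25 = 2.625 in → 1.2 × 2.625 × 0.75 × 65 = 153.6 → r_n = 131.6 kips.
R_n = 1 × 95.06 + 2 × 131.6 = 358.3 kips.
Design strength φR_n = 0.75 × 358.3 = 269 kips.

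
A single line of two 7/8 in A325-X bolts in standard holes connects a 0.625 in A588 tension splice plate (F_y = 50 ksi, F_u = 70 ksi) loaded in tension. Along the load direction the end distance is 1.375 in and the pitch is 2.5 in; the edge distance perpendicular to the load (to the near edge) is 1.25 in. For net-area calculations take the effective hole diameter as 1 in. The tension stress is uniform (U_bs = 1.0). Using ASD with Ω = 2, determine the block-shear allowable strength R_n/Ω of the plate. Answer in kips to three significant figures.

47.6 kips

Shear plane L_v = 1.375 + 1·2.5 = 3.875 in; A_gv = 3.875 × 0.625 = 2.422 in².
A_nv = (3.875 − 1.5·1) × 0.625 = 1.484 in².
A_nt = (1.25 − 0.5·1) × 0.625 = 0.4688 in².
0.6 F_u A_nv = 62.34 kips; 0.6 F_y A_gv = 72.66 kips → shear rupture governs the shear term.
R_n = 62.34 + 1.0 × 70 × 0.4688 = 95.16 kips.
Allowable strength R_n/Ω = 95.16 / 2 = 47.6 kips.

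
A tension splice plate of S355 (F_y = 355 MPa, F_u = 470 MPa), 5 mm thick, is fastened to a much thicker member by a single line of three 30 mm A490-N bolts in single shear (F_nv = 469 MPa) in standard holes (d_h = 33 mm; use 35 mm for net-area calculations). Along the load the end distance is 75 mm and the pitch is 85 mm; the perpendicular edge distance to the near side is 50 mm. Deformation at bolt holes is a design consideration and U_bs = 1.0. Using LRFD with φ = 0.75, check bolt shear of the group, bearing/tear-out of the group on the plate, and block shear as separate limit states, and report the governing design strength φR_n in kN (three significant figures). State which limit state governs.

Bolt shear: A_b = π·30²/4 = 706.9 mm²; R_n = 469 × 706.9 × 3 × 1 / 1000 = 994.5 kN → 0.75 × 994.5 = 746 kN.
Bearing: edge l_c = 58.5, r_n = 165 kN; interior l_c = 52, r_n = 146.6 kN; R_n = 165 + 2·146.6 = 458.2 kN → 344 kN.
Block shear: A_gv = 1225, A_nv = 787.5, A_nt = 162.5 mm²; R_n = min(0.6F_uA_nv, 0.6F_yA_gv) + U_bs·F_u·A_nt = 298.4 kN → 224 kN.
Block shear governs: 224 kN.

224 kN (block shear governs)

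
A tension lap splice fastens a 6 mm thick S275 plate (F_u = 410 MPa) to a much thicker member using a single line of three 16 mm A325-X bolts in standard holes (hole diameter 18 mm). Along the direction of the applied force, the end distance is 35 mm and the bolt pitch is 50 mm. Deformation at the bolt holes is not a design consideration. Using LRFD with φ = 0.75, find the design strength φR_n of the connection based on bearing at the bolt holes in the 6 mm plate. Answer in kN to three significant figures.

249 kN

Per bolt r_n = 1.5 l_c t F_u ≤ 3.0 d t F_u; upper limit = 3.0 × 16 × 6 × 410 / 1000 = 118.1 kN.
Edge bolt: l_c = 35 − 18/2 = 26 mm → 1.5 × 26 × 6 × 410 / 1000 = 95.94 → r_n = 95.94 kN.
Interior bolts: l_c = 50 − 18 = 32 mm → 1.5 × 32 × 6 × 410 / 1000 = 118.1 → r_n = 118.1 kN.
R_n = 1 × 95.94 + 2 × 118.1 = 332.1 kN.
Design strength φR_n = 0.75 × 332.1 = 249 kN.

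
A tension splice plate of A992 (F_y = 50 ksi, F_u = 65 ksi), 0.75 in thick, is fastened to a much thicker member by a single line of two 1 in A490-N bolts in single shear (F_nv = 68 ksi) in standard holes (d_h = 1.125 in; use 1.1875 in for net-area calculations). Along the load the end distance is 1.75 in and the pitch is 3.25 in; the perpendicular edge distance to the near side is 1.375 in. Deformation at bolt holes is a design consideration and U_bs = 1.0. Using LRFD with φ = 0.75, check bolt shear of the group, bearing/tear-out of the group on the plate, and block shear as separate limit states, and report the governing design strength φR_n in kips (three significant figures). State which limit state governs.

Bolt shear: A_b = π·1²/4 = 0.7854 in²; R_n = 68 × 0.7854 × 2 × 1 = 106.8 kips → 0.75 × 106.8 = 80.1 kips.
Bearing: edge l_c = 1.188, r_n = 69.47 kips; interior l_c = 2.125, r_n = 117 kips; R_n = 69.47 + 1·117 = 186.5 kips → 140 kips.
Block shear: A_gv = 3.75, A_nv = 2.414, A_nt = 0.5859 in²; R_n = min(0.6F_uA_nv, 0.6F_yA_gv) + U_bs·F_u·A_nt = 132.2 kips → 99.2 kips.
Bolt shear governs: 80.1 kips.

80.1 kips (bolt shear governs)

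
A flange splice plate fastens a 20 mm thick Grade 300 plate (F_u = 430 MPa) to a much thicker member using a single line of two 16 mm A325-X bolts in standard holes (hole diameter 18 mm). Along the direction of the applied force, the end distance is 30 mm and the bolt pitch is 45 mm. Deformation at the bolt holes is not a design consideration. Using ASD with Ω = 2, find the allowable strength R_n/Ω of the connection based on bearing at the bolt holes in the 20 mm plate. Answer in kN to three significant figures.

Per bolt r_n = 1.5 l_c t F_u ≤ 3.0 d t F_u; upper limit = 3.0 × 16 × 20 × 430 / 1000 = 412.8 kN.
Edge bolt: l_c = 30 − 18/2 = 21 mm → 1.5 × 21 × 20 × 430 / 1000 = 270.9 → r_n = 270.9 kN.
Interior bolts: l_c = 45 − 18 = 27 mm → 1.5 × 27 × 20 × 430 / 1000 = 348.3 → r_n = 348.3 kN.
R_n = 1 × 270.9 + 1 × 348.3 = 619.2 kN.
Allowable strength R_n/Ω = 619.2 / 2 = 310 kN.

310 kN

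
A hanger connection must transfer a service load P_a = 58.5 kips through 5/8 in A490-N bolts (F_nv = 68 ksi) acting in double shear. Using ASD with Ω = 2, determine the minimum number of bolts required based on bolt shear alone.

3 bolts

A_b = π·0.625²/4 = 0.3068 in².
Per-bolt allowable strength R_n/Ω = 68 × 0.3068 × 2 / 2 = 20.86 kips.
n ≥ 58.5 / 20.86 = 2.804 → use 3 bolts.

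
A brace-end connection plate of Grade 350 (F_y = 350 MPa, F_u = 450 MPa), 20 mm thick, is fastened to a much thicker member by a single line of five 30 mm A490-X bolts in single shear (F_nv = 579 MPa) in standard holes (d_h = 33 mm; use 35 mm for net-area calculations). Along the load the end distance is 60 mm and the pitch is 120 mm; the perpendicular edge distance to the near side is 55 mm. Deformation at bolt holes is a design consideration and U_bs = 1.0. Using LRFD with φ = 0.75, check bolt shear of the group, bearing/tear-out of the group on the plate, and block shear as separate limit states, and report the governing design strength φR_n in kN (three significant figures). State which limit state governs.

Bolt shear: A_b = π·30²/4 = 706.9 mm²; R_n = 579 × 706.9 × 5 × 1 / 1000 = 2046 kN → 0.75 × 2046 = 1530 kN.
Bearing: edge l_c = 43.5, r_n = 469.8 kN; interior l_c = 87, r_n = 648 kN; R_n = 469.8 + 4·648 = 3062 kN → 2300 kN.
Block shear: A_gv = 10800, A_nv = 7650, A_nt = 750 mm²; R_n = min(0.6F_uA_nv, 0.6F_yA_gv) + U_bs·F_u·A_nt = 2403 kN → 1800 kN.
Bolt shear governs: 1530 kN.

1530 kN (bolt shear governs)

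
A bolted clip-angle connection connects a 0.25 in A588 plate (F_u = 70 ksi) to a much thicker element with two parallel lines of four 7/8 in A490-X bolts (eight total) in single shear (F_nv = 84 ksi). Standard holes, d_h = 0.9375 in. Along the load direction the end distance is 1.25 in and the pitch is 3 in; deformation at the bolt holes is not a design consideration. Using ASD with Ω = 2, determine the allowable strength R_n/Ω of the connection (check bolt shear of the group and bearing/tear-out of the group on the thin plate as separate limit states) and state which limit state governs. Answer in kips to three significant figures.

158 kips (bearing governs)

Bolt shear: A_b = π·0.875²/4 = 0.6013 in²; R_n = 84 × 0.6013 × 8 × 1 = 404.1 kips → 404.1 / 2 = 202 kips.
Bearing (1.5 l_c t F_u ≤ 3.0 d t F_u): upper limit = 3.0·0.875·0.25·70 = 45.94 kips.
  Edge l_c = 1.25 − 0.9375/2 = 0.7812 → r_n = 20.51 kips; interior l_c = 3 − 0.9375 = 2.062 → r_n = 45.94 kips.
  R_n,bearing = 2·20.51 + 6·45.94 = 316.6 kips → 316.6 / 2 = 158 kips.
Bearing governs: 158 kips.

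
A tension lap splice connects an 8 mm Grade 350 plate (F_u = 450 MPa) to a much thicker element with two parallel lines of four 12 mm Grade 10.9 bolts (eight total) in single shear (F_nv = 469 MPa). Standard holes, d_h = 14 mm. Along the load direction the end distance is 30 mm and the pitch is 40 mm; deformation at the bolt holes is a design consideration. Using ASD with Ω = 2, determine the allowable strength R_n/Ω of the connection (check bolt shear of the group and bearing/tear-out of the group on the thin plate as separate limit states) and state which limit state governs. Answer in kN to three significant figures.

Bolt shear: A_b = π·12²/4 = 113.1 mm²; R_n = 469 × 113.1 × 8 × 1 / 1000 = 424.3 kN → 424.3 / 2 = 212 kN.
Bearing (1.2 l_c t F_u ≤ 2.4 d t F_u): upper limit = 2.4·12·8·450 / 1000 = 103.7 kN.
  Edge l_c = 30 − 14/2 = 23 → r_n = 99.36 kN; interior l_c = 40 − 14 = 26 → r_n = 103.7 kN.
  R_n,bearing = 2·99.36 + 6·103.7 = 820.8 kN → 820.8 / 2 = 410 kN.
Bolt shear governs: 212 kN.

212 kN (bolt shear governs)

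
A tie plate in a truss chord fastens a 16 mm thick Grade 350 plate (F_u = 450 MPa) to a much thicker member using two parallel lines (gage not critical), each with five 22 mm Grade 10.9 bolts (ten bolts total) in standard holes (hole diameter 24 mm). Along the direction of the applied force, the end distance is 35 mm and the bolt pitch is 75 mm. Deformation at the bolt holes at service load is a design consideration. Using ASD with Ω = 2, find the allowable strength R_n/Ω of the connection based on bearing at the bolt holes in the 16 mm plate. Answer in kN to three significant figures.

Per bolt r_n = 1.2 l_c t F_u ≤ 2.4 d t F_u; upper limit = 2.4 × 22 × 16 × 450 / 1000 = 380.2 kN.
Edge bolt: l_c = 35 − 24/2 = 23 mm → 1.2 × 23 × 16 × 450 / 1000 = 198.7 → r_n = 198.7 kN.
Interior bolts: l_c = 75 − 24 = 51 mm → 1.2 × 51 × 16 × 450 / 1000 = 440.6 → r_n = 380.2 kN.
R_n = 2 × 198.7 + 8 × 380.2 = 3439 kN.
Allowable strength R_n/Ω = 3439 / 2 = 1720 kN.

1720 kN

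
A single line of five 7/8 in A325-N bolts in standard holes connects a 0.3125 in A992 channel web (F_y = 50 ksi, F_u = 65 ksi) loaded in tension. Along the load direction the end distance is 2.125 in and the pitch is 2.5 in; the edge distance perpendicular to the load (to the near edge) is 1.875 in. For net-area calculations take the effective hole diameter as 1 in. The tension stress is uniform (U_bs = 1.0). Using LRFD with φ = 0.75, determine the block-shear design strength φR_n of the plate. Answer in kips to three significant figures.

Shear plane L_v = 2.125 + 4·2.5 = 12.12 in; A_gv = 12.12 × 0.3125 = 3.789 in².
A_nv = (12.12 − 4.5·1) × 0.3125 = 2.383 in².
A_nt = (1.875 − 0.5·1) × 0.3125 = 0.4297 in².
0.6 F_u A_nv = 92.93 kips; 0.6 F_y A_gv = 113.7 kips → shear rupture governs the shear term.
R_n = 92.93 + 1.0 × 65 × 0.4297 = 120.9 kips.
Design strength φR_n = 0.75 × 120.9 = 90.6 kips.

90.6 kips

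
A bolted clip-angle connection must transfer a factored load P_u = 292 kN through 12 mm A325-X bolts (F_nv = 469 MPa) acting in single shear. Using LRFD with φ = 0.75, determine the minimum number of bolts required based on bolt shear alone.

8 bolts

A_b = π·12²/4 = 113.1 mm².
Per-bolt design strength φR_n = 0.75 × 469 × 113.1 × 1 / 1000 = 39.78 kN.
n ≥ 292 / 39.78 = 7.34 → use 8 bolts.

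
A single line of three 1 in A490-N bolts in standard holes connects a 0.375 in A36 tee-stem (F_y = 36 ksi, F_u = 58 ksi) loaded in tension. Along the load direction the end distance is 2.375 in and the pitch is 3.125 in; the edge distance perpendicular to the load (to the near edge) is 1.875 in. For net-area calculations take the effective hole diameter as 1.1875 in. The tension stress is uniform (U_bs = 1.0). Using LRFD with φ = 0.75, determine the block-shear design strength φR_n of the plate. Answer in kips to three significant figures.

73.3 kips

Shear plane L_v = 2.375 + 2·3.125 = 8.625 in; A_gv = 8.625 × 0.375 = 3.234 in².
A_nv = (8.625 − 2.5·1.1875) × 0.375 = 2.121 in².
A_nt = (1.875 − 0.5·1.1875) × 0.375 = 0.4805 in².
0.6 F_u A_nv = 73.81 kips; 0.6 F_y A_gv = 69.86 kips → shear yielding governs the shear term.
R_n = 69.86 + 1.0 × 58 × 0.4805 = 97.73 kips.
Design strength φR_n = 0.75 × 97.73 = 73.3 kips.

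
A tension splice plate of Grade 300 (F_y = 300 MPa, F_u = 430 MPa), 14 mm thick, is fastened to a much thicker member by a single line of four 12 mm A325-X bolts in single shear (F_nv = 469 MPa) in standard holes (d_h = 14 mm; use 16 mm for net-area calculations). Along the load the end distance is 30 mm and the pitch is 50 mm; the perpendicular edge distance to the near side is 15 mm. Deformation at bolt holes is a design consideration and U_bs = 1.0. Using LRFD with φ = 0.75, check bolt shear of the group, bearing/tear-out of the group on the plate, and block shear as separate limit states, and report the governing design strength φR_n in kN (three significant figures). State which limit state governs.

159 kN (bolt shear governs)

Bolt shear: A_b = π·12²/4 = 113.1 mm²; R_n = 469 × 113.1 × 4 × 1 / 1000 = 212.2 kN → 0.75 × 212.2 = 159 kN.
Bearing: edge l_c = 23, r_n = 166.2 kN; interior l_c = 36, r_n = 173.4 kN; R_n = 166.2 + 3·173.4 = 686.3 kN → 515 kN.
Block shear: A_gv = 2520, A_nv = 1736, A_nt = 98 mm²; R_n = min(0.6F_uA_nv, 0.6F_yA_gv) + U_bs·F_u·A_nt = 490 kN → 368 kN.
Bolt shear governs: 159 kN.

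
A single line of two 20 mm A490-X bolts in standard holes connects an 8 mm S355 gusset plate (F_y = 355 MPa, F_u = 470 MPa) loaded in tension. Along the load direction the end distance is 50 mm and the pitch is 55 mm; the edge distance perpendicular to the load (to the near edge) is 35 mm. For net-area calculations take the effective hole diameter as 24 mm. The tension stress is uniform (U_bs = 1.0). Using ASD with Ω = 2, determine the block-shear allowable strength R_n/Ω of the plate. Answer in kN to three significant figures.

121 kN

Shear plane L_v = 50 + 1·55 = 105 mm; A_gv = 105 × 8 = 840 mm².
A_nv = (105 − 1.5·24) × 8 = 552 mm².
A_nt = (35 − 0.5·24) × 8 = 184 mm².
0.6 F_u A_nv = 155.7 kN; 0.6 F_y A_gv = 178.9 kN → shear rupture governs the shear term.
R_n = 155.7 + 1.0 × 470 × 184 / 1000 = 242.1 kN.
Allowable strength R_n/Ω = 242.1 / 2 = 121 kN.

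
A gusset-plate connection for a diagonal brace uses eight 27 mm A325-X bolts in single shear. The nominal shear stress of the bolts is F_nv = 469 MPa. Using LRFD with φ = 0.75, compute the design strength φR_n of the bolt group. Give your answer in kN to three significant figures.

1610 kN

A_b = π × 27² / 4 = 572.6 mm².
R_n = F_nv · A_b · n · n_s = 469 × 572.6 × 8 × 1 / 1000 = 2148 kN.
Design strength φR_n = 0.75 × 2148 = 1610 kN.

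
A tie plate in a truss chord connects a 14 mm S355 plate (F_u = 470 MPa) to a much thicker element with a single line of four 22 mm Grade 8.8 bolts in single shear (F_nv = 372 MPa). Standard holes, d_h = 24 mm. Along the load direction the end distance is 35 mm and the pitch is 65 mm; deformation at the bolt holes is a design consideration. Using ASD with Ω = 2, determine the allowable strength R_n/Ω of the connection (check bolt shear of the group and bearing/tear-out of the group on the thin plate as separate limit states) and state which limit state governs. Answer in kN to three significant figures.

283 kN (bolt shear governs)

Bolt shear: A_b = π·22²/4 = 380.1 mm²; R_n = 372 × 380.1 × 4 × 1 / 1000 = 565.6 kN → 565.6 / 2 = 283 kN.
Bearing (1.2 l_c t F_u ≤ 2.4 d t F_u): upper limit = 2.4·22·14·470 / 1000 = 347.4 kN.
  Edge l_c = 35 − 24/2 = 23 → r_n = 181.6 kN; interior l_c = 65 − 24 = 41 → r_n = 323.7 kN.
  R_n,bearing = 1·181.6 + 3·323.7 = 1153 kN → 1153 / 2 = 576 kN.
Bolt shear governs: 283 kN.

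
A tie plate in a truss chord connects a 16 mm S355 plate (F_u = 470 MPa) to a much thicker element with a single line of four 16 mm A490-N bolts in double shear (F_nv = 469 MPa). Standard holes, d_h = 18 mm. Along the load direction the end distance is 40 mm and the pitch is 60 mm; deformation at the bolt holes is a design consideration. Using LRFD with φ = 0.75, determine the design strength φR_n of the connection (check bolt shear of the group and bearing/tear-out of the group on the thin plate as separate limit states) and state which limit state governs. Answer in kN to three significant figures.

566 kN (bolt shear governs)

Bolt shear: A_b = π·16²/4 = 201.1 mm²; R_n = 469 × 201.1 × 4 × 2 / 1000 = 754.4 kN → 0.75 × 754.4 = 566 kN.
Bearing (1.2 l_c t F_u ≤ 2.4 d t F_u): upper limit = 2.4·16·16·470 / 1000 = 288.8 kN.
  Edge l_c = 40 − 18/2 = 31 → r_n = 279.7 kN; interior l_c = 60 − 18 = 42 → r_n = 288.8 kN.
  R_n,bearing = 1·279.7 + 3·288.8 = 1146 kN → 0.75 × 1146 = 860 kN.
Bolt shear governs: 566 kN.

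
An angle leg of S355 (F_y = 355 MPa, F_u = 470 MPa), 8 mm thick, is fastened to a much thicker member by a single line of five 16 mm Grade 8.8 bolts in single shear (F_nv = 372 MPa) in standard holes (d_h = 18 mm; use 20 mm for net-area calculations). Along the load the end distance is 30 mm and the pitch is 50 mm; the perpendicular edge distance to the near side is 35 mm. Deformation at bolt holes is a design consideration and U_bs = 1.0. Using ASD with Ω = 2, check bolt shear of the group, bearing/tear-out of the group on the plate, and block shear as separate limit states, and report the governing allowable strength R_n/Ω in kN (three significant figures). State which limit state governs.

187 kN (bolt shear governs)

Bolt shear: A_b = π·16²/4 = 201.1 mm²; R_n = 372 × 201.1 × 5 × 1 / 1000 = 374 kN → 374 / 2 = 187 kN.
Bearing: edge l_c = 21, r_n = 94.75 kN; interior l_c = 32, r_n = 144.4 kN; R_n = 94.75 + 4·144.4 = 672.3 kN → 336 kN.
Block shear: A_gv = 1840, A_nv = 1120, A_nt = 200 mm²; R_n = min(0.6F_uA_nv, 0.6F_yA_gv) + U_bs·F_u·A_nt = 409.8 kN → 205 kN.
Bolt shear governs: 187 kN.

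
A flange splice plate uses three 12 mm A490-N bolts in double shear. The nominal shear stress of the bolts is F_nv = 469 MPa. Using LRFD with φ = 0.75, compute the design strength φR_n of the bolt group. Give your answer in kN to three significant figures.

A_b = π × 12² / 4 = 113.1 mm².
R_n = F_nv · A_b · n · n_s = 469 × 113.1 × 3 × 2 / 1000 = 318.3 kN.
Design strength φR_n = 0.75 × 318.3 = 239 kN.

239 kN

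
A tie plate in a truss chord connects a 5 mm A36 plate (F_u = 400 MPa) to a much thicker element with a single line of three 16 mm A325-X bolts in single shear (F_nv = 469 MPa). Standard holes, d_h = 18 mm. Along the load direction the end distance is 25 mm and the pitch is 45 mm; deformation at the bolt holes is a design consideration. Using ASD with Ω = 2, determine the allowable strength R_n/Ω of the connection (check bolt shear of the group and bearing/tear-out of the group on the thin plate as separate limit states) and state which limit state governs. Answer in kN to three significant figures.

84 kN (bearing governs)

Bolt shear: A_b = π·16²/4 = 201.1 mm²; R_n = 469 × 201.1 × 3 × 1 / 1000 = 282.9 kN → 282.9 / 2 = 141 kN.
Bearing (1.2 l_c t F_u ≤ 2.4 d t F_u): upper limit = 2.4·16·5·400 / 1000 = 76.8 kN.
  Edge l_c = 25 − 18/2 = 16 → r_n = 38.4 kN; interior l_c = 45 − 18 = 27 → r_n = 64.8 kN.
  R_n,bearing = 1·38.4 + 2·64.8 = 168 kN → 168 / 2 = 84 kN.
Bearing governs: 84 kN.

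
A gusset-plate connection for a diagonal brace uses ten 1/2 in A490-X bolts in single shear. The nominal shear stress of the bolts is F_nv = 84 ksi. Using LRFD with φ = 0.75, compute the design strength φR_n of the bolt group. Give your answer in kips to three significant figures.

124 kips

A_b = π × 0.5² / 4 = 0.1963 in².
R_n = F_nv · A_b · n · n_s = 84 × 0.1963 × 10 × 1 = 164.9 kips.
Design strength φR_n = 0.75 × 164.9 = 124 kips.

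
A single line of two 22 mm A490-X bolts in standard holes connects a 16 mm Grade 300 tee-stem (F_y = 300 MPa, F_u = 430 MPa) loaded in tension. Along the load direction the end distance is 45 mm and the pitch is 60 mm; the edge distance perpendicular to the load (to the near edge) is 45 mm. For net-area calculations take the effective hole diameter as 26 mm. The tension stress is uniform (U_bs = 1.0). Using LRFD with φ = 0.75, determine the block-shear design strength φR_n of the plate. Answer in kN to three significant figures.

369 kN

Shear plane L_v = 45 + 1·60 = 105 mm; A_gv = 105 × 16 = 1680 mm².
A_nv = (105 − 1.5·26) × 16 = 1056 mm².
A_nt = (45 − 0.5·26) × 16 = 512 mm².
0.6 F_u A_nv = 272.4 kN; 0.6 F_y A_gv = 302.4 kN → shear rupture governs the shear term.
R_n = 272.4 + 1.0 × 430 × 512 / 1000 = 492.6 kN.
Design strength φR_n = 0.75 × 492.6 = 369 kN.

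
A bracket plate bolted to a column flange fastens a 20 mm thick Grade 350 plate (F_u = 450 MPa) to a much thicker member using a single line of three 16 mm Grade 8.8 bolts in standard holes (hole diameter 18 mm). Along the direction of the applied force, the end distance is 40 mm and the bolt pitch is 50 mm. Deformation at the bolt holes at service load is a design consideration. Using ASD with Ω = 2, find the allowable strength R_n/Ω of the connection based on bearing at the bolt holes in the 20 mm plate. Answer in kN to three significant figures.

513 kN

Per bolt r_n = 1.2 l_c t F_u ≤ 2.4 d t F_u; upper limit = 2.4 × 16 × 20 × 450 / 1000 = 345.6 kN.
Edge bolt: l_c = 40 − 18/2 = 31 mm → 1.2 × 31 × 20 × 450 / 1000 = 334.8 → r_n = 334.8 kN.
Interior bolts: l_c = 50 − 18 = 32 mm → 1.2 × 32 × 20 × 450 / 1000 = 345.6 → r_n = 345.6 kN.
R_n = 1 × 334.8 + 2 × 345.6 = 1026 kN.
Allowable strength R_n/Ω = 1026 / 2 = 513 kN.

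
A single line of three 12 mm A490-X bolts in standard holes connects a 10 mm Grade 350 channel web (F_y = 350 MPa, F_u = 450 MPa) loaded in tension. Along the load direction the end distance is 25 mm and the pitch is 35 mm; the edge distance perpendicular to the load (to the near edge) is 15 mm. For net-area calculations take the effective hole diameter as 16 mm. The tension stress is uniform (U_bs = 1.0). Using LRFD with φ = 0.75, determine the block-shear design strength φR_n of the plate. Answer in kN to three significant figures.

Shear plane L_v = 25 + 2·35 = 95 mm; A_gv = 95 × 10 = 950 mm².
A_nv = (95 − 2.5·16) × 10 = 550 mm².
A_nt = (15 − 0.5·16) × 10 = 70 mm².
0.6 F_u A_nv = 148.5 kN; 0.6 F_y A_gv = 199.5 kN → shear rupture governs the shear term.
R_n = 148.5 + 1.0 × 450 × 70 / 1000 = 180 kN.
Design strength φR_n = 0.75 × 180 = 135 kN.

135 kN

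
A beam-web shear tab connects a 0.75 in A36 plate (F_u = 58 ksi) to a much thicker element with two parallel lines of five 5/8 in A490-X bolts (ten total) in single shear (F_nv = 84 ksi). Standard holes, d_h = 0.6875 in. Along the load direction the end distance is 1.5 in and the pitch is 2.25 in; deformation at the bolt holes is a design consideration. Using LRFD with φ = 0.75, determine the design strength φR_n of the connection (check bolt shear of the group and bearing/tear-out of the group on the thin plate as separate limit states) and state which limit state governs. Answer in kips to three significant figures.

Bolt shear: A_b = π·0.625²/4 = 0.3068 in²; R_n = 84 × 0.3068 × 10 × 1 = 257.7 kips → 0.75 × 257.7 = 193 kips.
Bearing (1.2 l_c t F_u ≤ 2.4 d t F_u): upper limit = 2.4·0.625·0.75·58 = 65.25 kips.
  Edge l_c = 1.5 − 0.6875/2 = 1.156 → r_n = 60.36 kips; interior l_c = 2.25 − 0.6875 = 1.562 → r_n = 65.25 kips.
  R_n,bearing = 2·60.36 + 8·65.25 = 642.7 kips → 0.75 × 642.7 = 482 kips.
Bolt shear governs: 193 kips.

193 kips (bolt shear governs)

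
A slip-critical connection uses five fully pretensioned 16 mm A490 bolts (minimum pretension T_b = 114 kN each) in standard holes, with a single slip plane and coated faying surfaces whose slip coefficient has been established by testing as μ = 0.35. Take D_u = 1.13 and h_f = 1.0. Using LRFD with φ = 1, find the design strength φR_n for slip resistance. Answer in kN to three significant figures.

225 kN

R_n = μ · D_u · h_f · T_b · n_s · n_b = 0.35 × 1.13 × 1.0 × 114 × 1 × 5 = 225.4 kN.
Design strength φR_n = 1 × 225.4 = 225 kN.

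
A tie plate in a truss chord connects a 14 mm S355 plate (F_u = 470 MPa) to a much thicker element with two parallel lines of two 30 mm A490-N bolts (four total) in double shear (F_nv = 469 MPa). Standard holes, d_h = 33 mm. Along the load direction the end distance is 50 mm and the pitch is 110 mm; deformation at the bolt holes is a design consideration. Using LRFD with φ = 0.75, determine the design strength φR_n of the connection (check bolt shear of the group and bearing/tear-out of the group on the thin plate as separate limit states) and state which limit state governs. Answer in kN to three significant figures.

1110 kN (bearing governs)

Bolt shear: A_b = π·30²/4 = 706.9 mm²; R_n = 469 × 706.9 × 4 × 2 / 1000 = 2652 kN → 0.75 × 2652 = 1990 kN.
Bearing (1.2 l_c t F_u ≤ 2.4 d t F_u): upper limit = 2.4·30·14·470 / 1000 = 473.8 kN.
  Edge l_c = 50 − 33/2 = 33.5 → r_n = 264.5 kN; interior l_c = 110 − 33 = 77 → r_n = 473.8 kN.
  R_n,bearing = 2·264.5 + 2·473.8 = 1477 kN → 0.75 × 1477 = 1110 kN.
Bearing governs: 1110 kN.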